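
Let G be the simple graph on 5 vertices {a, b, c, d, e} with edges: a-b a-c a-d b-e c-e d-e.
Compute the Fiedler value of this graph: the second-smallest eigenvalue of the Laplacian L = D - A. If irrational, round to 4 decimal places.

2

With the vertex order [a, b, c, d, e], the degrees are [3, 2, 2, 2, 3], giving D = diag(3, 2, 2, 2, 3) and L = D - A. Computing the eigenvalues of L and sorting gives [0, 2, 2, 3, 5]. The Fiedler value lambda_2 = 2 is strictly positive, so the graph is connected. By the matrix-tree theorem the graph has (1/5) * product of the nonzero eigenvalues = 12 spanning trees.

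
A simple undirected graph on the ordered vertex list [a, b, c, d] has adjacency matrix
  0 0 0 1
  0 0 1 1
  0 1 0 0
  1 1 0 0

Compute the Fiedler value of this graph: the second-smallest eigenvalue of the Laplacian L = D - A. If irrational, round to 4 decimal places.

0.5858

With the vertex order [a, b, c, d], the degrees are [1, 2, 1, 2], giving D = diag(1, 2, 1, 2) and L = D - A. Computing the eigenvalues of L and sorting gives [0, 0.5858, 2, 3.4142]. The Fiedler value lambda_2 = 0.5858 is strictly positive, so the graph is connected. The largest eigenvalue, 3.4142, is at most the vertex count 4.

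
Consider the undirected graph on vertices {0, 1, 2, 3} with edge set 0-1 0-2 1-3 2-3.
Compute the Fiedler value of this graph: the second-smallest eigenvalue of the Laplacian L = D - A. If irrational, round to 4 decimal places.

Each diagonal entry of L is the vertex degree and each off-diagonal entry is -1 where an edge is present, 0 otherwise; in the order [0, 1, 2, 3] the diagonal is [2, 2, 2, 2]. The sorted Laplacian eigenvalues are [0, 2, 2, 4]; the algebraic connectivity is the second entry, 2.

2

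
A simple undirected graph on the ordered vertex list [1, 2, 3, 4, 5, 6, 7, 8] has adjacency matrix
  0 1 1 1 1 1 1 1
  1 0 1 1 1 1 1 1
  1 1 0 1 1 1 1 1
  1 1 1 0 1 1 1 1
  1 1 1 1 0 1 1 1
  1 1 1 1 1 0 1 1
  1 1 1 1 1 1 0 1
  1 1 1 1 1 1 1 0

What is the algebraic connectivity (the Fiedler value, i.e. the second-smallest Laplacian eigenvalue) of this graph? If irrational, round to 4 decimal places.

8

Each diagonal entry of L is the vertex degree and each off-diagonal entry is -1 where an edge is present, 0 otherwise; in the order [1, 2, 3, 4, 5, 6, 7, 8] the diagonal is [7, 7, 7, 7, 7, 7, 7, 7]. Computing the eigenvalues of L and sorting gives [0, 8, 8, 8, 8, 8, 8, 8]. The Fiedler value lambda_2 = 8 is strictly positive, so the graph is connected.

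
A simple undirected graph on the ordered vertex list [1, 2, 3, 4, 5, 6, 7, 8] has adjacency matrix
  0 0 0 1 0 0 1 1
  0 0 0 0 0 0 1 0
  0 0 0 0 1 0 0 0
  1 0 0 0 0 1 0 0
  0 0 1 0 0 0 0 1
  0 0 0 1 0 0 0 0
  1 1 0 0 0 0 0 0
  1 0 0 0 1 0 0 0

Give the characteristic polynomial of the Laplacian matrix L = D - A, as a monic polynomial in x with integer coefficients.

With the vertex order [1, 2, 3, 4, 5, 6, 7, 8], the degrees are [3, 1, 1, 2, 2, 1, 2, 2], giving D = diag(3, 1, 1, 2, 2, 1, 2, 2) and L = D - A. Computing det(xI - L) by cofactor expansion (or equivalently via sum-over-permutations) gives x^8 - 14x^7 + 77x^6 - 212x^5 + 307x^4 - 224x^3 + 72x^2 - 8x. Since p(0) = det(-L) = 0, x divides p(x). There is one zero in the spectrum, matching the 1 component.

x^8 - 14x^7 + 77x^6 - 212x^5 + 307x^4 - 224x^3 + 72x^2 - 8x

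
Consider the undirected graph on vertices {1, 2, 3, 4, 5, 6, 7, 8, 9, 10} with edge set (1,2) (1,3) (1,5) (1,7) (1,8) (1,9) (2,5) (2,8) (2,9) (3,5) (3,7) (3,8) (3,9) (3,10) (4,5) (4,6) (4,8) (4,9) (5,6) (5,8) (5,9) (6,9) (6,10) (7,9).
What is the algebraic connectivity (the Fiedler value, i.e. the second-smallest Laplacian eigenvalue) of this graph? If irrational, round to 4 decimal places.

Reading degrees in the order [1, 2, 3, 4, 5, 6, 7, 8, 9, 10] gives [6, 4, 6, 4, 7, 4, 3, 5, 7, 2]; set D = diag(6, 4, 6, 4, 7, 4, 3, 5, 7, 2) and form L = D - A. The smallest Laplacian eigenvalue is always 0. The next one, lambda_2 = 1.6887, measures how hard the graph is to disconnect: larger values mean better connectivity. By the matrix-tree theorem the graph has (1/10) * product of the nonzero eigenvalues = 118395 spanning trees. There is one zero in the spectrum, matching the 1 component.

1.6887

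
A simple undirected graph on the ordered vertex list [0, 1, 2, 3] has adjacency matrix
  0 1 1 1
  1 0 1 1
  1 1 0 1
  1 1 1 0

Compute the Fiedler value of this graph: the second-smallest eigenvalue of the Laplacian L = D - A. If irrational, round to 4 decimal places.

4

Each diagonal entry of L is the vertex degree and each off-diagonal entry is -1 where an edge is present, 0 otherwise; in the order [0, 1, 2, 3] the diagonal is [3, 3, 3, 3]. Computing the eigenvalues of L and sorting gives [0, 4, 4, 4]. The Fiedler value lambda_2 = 4 is strictly positive, so the graph is connected. The largest eigenvalue, 4, is at most the vertex count 4.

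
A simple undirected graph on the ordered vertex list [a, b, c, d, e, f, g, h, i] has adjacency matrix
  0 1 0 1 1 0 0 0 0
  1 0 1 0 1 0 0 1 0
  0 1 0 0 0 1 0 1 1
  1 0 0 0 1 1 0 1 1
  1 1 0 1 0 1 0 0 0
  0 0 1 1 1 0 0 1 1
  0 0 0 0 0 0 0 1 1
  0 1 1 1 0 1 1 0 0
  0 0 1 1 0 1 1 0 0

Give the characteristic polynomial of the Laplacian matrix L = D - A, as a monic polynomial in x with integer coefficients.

x^9 - 36x^8 + 554x^7 - 4750x^6 + 24754x^5 - 80026x^4 + 156049x^3 - 166806x^2 + 74178x

Reading degrees in the order [a, b, c, d, e, f, g, h, i] gives [3, 4, 4, 5, 4, 5, 2, 5, 4]; set D = diag(3, 4, 4, 5, 4, 5, 2, 5, 4) and form L = D - A. Computing det(xI - L) by cofactor expansion (or equivalently via sum-over-permutations) gives x^9 - 36x^8 + 554x^7 - 4750x^6 + 24754x^5 - 80026x^4 + 156049x^3 - 166806x^2 + 74178x. The constant term is 0 because L is singular (the all-ones vector lies in its kernel). There is one zero in the spectrum, matching the 1 component.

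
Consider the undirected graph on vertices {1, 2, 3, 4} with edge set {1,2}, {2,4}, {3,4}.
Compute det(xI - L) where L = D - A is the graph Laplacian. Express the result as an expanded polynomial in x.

Reading degrees in the order [1, 2, 3, 4] gives [1, 2, 1, 2]; set D = diag(1, 2, 1, 2) and form L = D - A. Computing det(xI - L) by cofactor expansion (or equivalently via sum-over-permutations) gives x^4 - 6x^3 + 10x^2 - 4x. The constant term is 0 because L is singular (the all-ones vector lies in its kernel). By the matrix-tree theorem the graph has (1/4) * product of the nonzero eigenvalues = 1 spanning tree.

x^4 - 6x^3 + 10x^2 - 4x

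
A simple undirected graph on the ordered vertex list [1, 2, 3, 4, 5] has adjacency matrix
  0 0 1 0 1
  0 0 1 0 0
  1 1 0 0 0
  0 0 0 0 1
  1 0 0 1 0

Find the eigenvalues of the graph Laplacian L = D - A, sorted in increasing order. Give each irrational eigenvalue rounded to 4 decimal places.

With the vertex order [1, 2, 3, 4, 5], the degrees are [2, 1, 2, 1, 2], giving D = diag(2, 1, 2, 1, 2) and L = D - A. L is symmetric positive semidefinite, so every eigenvalue is real and nonnegative. The single zero eigenvalue shows the graph is connected. By the matrix-tree theorem the graph has (1/5) * product of the nonzero eigenvalues = 1 spanning tree.

[0, 0.3820, 1.3820, 2.6180, 3.6180]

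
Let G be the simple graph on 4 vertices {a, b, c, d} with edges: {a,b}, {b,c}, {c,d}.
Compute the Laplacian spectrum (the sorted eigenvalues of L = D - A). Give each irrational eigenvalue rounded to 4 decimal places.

Each diagonal entry of L is the vertex degree and each off-diagonal entry is -1 where an edge is present, 0 otherwise; in the order [a, b, c, d] the diagonal is [1, 2, 2, 1]. The multiplicity of 0 as a Laplacian eigenvalue equals the number of connected components. By the matrix-tree theorem the graph has (1/4) * product of the nonzero eigenvalues = 1 spanning tree.

[0, 0.5858, 2, 3.4142]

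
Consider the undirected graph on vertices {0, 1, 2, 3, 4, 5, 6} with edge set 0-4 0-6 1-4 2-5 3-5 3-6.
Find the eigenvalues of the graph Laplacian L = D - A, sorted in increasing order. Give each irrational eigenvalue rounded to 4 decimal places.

With the vertex order [0, 1, 2, 3, 4, 5, 6], the degrees are [2, 1, 1, 2, 2, 2, 2], giving D = diag(2, 1, 1, 2, 2, 2, 2) and L = D - A. Diagonalising L (or applying a numerical eigensolver to the 7x7 matrix) gives the spectrum above. The single zero eigenvalue shows the graph is connected.

[0, 0.1981, 0.7530, 1.5550, 2.4450, 3.2470, 3.8019]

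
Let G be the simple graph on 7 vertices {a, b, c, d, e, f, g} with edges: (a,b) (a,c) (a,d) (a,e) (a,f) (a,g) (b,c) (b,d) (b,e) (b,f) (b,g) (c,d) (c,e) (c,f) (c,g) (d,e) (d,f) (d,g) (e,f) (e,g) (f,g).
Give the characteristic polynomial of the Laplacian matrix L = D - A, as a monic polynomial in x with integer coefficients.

Each diagonal entry of L is the vertex degree and each off-diagonal entry is -1 where an edge is present, 0 otherwise; in the order [a, b, c, d, e, f, g] the diagonal is [6, 6, 6, 6, 6, 6, 6]. Computing det(xI - L) by cofactor expansion (or equivalently via sum-over-permutations) gives x^7 - 42x^6 + 735x^5 - 6860x^4 + 36015x^3 - 100842x^2 + 117649x. The constant term is 0 because L is singular (the all-ones vector lies in its kernel). By the matrix-tree theorem the graph has (1/7) * product of the nonzero eigenvalues = 16807 spanning trees.

x^7 - 42x^6 + 735x^5 - 6860x^4 + 36015x^3 - 100842x^2 + 117649x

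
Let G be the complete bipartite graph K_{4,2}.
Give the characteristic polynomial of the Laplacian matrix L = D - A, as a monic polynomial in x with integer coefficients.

The graph has 6 vertices and degree multiset [4, 4, 2, 2, 2, 2]; D is the diagonal matrix of degrees and L = D - A. L has integer entries, so p(x) = det(xI - L) has integer coefficients. Expanding the determinant yields x^6 - 16x^5 + 96x^4 - 272x^3 + 368x^2 - 192x. The coefficient of x^5 equals -trace(L) = -16, matching the sum of degrees. The largest eigenvalue, 6, is at most the vertex count 6.

x^6 - 16x^5 + 96x^4 - 272x^3 + 368x^2 - 192x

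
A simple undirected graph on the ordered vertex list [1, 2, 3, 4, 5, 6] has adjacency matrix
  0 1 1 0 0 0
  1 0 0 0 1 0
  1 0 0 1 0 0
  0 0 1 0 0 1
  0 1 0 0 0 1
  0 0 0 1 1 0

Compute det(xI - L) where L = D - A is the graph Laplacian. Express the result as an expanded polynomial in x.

x^6 - 12x^5 + 54x^4 - 112x^3 + 105x^2 - 36x

Each diagonal entry of L is the vertex degree and each off-diagonal entry is -1 where an edge is present, 0 otherwise; in the order [1, 2, 3, 4, 5, 6] the diagonal is [2, 2, 2, 2, 2, 2]. L has integer entries, so p(x) = det(xI - L) has integer coefficients. Expanding the determinant yields x^6 - 12x^5 + 54x^4 - 112x^3 + 105x^2 - 36x. The coefficient of x^5 equals -trace(L) = -12, matching the sum of degrees. There is one zero in the spectrum, matching the 1 component. The eigenvalues sum to 12, which equals trace(L) = 2|E|.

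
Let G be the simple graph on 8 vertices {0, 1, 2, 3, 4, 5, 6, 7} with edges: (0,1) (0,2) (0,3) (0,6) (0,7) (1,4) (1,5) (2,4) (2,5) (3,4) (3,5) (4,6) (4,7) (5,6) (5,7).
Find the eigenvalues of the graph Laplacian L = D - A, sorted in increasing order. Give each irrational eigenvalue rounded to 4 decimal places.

[0, 3, 3, 3, 3, 5, 5, 8]

With the vertex order [0, 1, 2, 3, 4, 5, 6, 7], the degrees are [5, 3, 3, 3, 5, 5, 3, 3], giving D = diag(5, 3, 3, 3, 5, 5, 3, 3) and L = D - A. Since every row of L sums to 0, the all-ones vector is in the kernel and 0 is an eigenvalue.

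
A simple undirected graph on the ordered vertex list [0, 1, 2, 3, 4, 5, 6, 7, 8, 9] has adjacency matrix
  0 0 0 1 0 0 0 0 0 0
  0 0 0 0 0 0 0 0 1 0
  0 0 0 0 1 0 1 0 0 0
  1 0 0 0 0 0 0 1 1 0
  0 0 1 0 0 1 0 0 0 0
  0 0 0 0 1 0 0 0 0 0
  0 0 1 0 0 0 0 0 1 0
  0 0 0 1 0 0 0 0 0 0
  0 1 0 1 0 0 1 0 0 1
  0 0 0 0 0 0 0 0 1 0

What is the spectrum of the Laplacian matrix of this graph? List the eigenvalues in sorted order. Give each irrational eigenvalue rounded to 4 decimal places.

Each diagonal entry of L is the vertex degree and each off-diagonal entry is -1 where an edge is present, 0 otherwise; in the order [0, 1, 2, 3, 4, 5, 6, 7, 8, 9] the diagonal is [1, 1, 2, 3, 2, 1, 2, 1, 4, 1]. Diagonalising L (or applying a numerical eigensolver to the 10x10 matrix) gives the spectrum above. There is one zero in the spectrum, matching the 1 component.

[0, 0.1592, 0.4563, 1, 1, 1, 2.2121, 3.2583, 3.5836, 5.3305]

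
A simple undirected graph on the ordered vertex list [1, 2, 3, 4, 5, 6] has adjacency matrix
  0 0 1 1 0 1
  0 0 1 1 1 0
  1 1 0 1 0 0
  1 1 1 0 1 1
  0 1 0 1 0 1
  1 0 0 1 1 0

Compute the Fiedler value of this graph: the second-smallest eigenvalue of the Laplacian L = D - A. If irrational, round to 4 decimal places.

2.3820

Reading degrees in the order [1, 2, 3, 4, 5, 6] gives [3, 3, 3, 5, 3, 3]; set D = diag(3, 3, 3, 5, 3, 3) and form L = D - A. Computing the eigenvalues of L and sorting gives [0, 2.3820, 2.3820, 4.6180, 4.6180, 6]. The Fiedler value lambda_2 = 2.3820 is strictly positive, so the graph is connected. There is one zero in the spectrum, matching the 1 component.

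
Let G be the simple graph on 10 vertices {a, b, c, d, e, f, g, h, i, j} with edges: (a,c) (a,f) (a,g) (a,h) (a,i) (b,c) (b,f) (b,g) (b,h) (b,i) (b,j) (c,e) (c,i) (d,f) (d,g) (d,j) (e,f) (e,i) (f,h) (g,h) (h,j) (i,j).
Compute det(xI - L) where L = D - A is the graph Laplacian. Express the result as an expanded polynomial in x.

Each diagonal entry of L is the vertex degree and each off-diagonal entry is -1 where an edge is present, 0 otherwise; in the order [a, b, c, d, e, f, g, h, i, j] the diagonal is [5, 6, 4, 3, 3, 5, 4, 5, 5, 4]. L has integer entries, so p(x) = det(xI - L) has integer coefficients. Expanding the determinant yields x^10 - 44x^9 + 845x^8 - 9290x^7 + 64382x^6 - 291372x^5 + 860004x^4 - 1593678x^3 + 1678745x^2 - 763520x. The coefficient of x^9 equals -trace(L) = -44, matching the sum of degrees. By the matrix-tree theorem the graph has (1/10) * product of the nonzero eigenvalues = 76352 spanning trees. The eigenvalues sum to 44, which equals trace(L) = 2|E|.

x^10 - 44x^9 + 845x^8 - 9290x^7 + 64382x^6 - 291372x^5 + 860004x^4 - 1593678x^3 + 1678745x^2 - 763520x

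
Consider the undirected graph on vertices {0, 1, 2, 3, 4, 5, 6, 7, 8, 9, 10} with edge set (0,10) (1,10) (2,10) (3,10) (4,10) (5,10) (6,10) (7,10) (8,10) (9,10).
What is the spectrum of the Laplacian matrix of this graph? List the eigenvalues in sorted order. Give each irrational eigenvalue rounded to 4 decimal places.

[0, 1, 1, 1, 1, 1, 1, 1, 1, 1, 11]

Each diagonal entry of L is the vertex degree and each off-diagonal entry is -1 where an edge is present, 0 otherwise; in the order [0, 1, 2, 3, 4, 5, 6, 7, 8, 9, 10] the diagonal is [1, 1, 1, 1, 1, 1, 1, 1, 1, 1, 10]. Diagonalising L (or applying a numerical eigensolver to the 11x11 matrix) gives the spectrum above. By the matrix-tree theorem the graph has (1/11) * product of the nonzero eigenvalues = 1 spanning tree.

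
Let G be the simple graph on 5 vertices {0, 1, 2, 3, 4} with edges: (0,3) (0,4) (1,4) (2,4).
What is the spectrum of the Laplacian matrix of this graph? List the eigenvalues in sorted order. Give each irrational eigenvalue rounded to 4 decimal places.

[0, 0.5188, 1, 2.3111, 4.1701]

Each diagonal entry of L is the vertex degree and each off-diagonal entry is -1 where an edge is present, 0 otherwise; in the order [0, 1, 2, 3, 4] the diagonal is [2, 1, 1, 1, 3]. Diagonalising L (or applying a numerical eigensolver to the 5x5 matrix) gives the spectrum above. The single zero eigenvalue shows the graph is connected. The eigenvalues sum to 8, which equals trace(L) = 2|E|.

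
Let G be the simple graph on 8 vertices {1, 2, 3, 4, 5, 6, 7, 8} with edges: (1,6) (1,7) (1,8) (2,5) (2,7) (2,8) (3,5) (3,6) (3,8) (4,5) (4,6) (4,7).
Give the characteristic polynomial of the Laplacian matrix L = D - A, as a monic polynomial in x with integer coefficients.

x^8 - 24x^7 + 240x^6 - 1296x^5 + 4080x^4 - 7488x^3 + 7424x^2 - 3072x

With the vertex order [1, 2, 3, 4, 5, 6, 7, 8], the degrees are [3, 3, 3, 3, 3, 3, 3, 3], giving D = diag(3, 3, 3, 3, 3, 3, 3, 3) and L = D - A. The eigenvalues of L are [0, 2, 2, 2, 4, 4, 4, 6]; the characteristic polynomial is the product of (x - lambda_i), which multiplies out to x^8 - 24x^7 + 240x^6 - 1296x^5 + 4080x^4 - 7488x^3 + 7424x^2 - 3072x. The constant term is 0 because L is singular (the all-ones vector lies in its kernel).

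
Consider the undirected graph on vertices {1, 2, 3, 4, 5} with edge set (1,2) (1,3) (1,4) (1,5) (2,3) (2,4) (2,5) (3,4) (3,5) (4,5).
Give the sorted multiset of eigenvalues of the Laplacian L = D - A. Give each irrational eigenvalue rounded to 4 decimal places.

With the vertex order [1, 2, 3, 4, 5], the degrees are [4, 4, 4, 4, 4], giving D = diag(4, 4, 4, 4, 4) and L = D - A. The multiplicity of 0 as a Laplacian eigenvalue equals the number of connected components. The single zero eigenvalue shows the graph is connected.

[0, 5, 5, 5, 5]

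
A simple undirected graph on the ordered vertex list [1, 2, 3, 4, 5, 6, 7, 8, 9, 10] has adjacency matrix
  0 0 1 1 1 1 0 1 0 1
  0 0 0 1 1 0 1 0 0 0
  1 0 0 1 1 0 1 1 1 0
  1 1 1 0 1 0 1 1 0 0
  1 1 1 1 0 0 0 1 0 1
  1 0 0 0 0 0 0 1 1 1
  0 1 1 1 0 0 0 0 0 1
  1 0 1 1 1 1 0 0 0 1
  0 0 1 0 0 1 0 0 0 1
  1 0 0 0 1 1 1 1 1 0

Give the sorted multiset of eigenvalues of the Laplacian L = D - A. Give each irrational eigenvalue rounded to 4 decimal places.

Reading degrees in the order [1, 2, 3, 4, 5, 6, 7, 8, 9, 10] gives [6, 3, 6, 6, 6, 4, 4, 6, 3, 6]; set D = diag(6, 3, 6, 6, 6, 4, 4, 6, 3, 6) and form L = D - A. The multiplicity of 0 as a Laplacian eigenvalue equals the number of connected components. The single zero eigenvalue shows the graph is connected. By the matrix-tree theorem the graph has (1/10) * product of the nonzero eigenvalues = 227388 spanning trees. There is one zero in the spectrum, matching the 1 component.

[0, 1.9206, 3.3433, 4.1141, 4.5231, 6, 7, 7.1771, 7.4680, 8.4539]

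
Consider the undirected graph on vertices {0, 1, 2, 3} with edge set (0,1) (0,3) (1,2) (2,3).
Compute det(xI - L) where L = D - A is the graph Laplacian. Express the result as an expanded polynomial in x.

x^4 - 8x^3 + 20x^2 - 16x

Each diagonal entry of L is the vertex degree and each off-diagonal entry is -1 where an edge is present, 0 otherwise; in the order [0, 1, 2, 3] the diagonal is [2, 2, 2, 2]. Computing det(xI - L) by cofactor expansion (or equivalently via sum-over-permutations) gives x^4 - 8x^3 + 20x^2 - 16x. The coefficient of x^3 equals -trace(L) = -8, matching the sum of degrees. The eigenvalues sum to 8, which equals trace(L) = 2|E|. The largest eigenvalue, 4, is at most the vertex count 4.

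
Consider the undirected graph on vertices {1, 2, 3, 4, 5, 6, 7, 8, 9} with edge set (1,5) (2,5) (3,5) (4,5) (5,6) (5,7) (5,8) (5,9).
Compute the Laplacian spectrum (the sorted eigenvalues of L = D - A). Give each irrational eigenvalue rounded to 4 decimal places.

With the vertex order [1, 2, 3, 4, 5, 6, 7, 8, 9], the degrees are [1, 1, 1, 1, 8, 1, 1, 1, 1], giving D = diag(1, 1, 1, 1, 8, 1, 1, 1, 1) and L = D - A. L is symmetric positive semidefinite, so every eigenvalue is real and nonnegative. The single zero eigenvalue shows the graph is connected. The largest eigenvalue, 9, is at most the vertex count 9.

[0, 1, 1, 1, 1, 1, 1, 1, 9]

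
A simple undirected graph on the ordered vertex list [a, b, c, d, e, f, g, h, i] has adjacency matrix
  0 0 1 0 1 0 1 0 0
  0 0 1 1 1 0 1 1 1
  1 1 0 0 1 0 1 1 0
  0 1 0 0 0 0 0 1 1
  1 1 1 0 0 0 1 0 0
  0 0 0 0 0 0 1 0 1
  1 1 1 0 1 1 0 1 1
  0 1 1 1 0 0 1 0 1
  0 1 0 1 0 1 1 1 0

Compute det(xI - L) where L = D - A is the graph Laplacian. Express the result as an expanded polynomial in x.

Reading degrees in the order [a, b, c, d, e, f, g, h, i] gives [3, 6, 5, 3, 4, 2, 7, 5, 5]; set D = diag(3, 6, 5, 3, 4, 2, 7, 5, 5) and form L = D - A. Computing det(xI - L) by cofactor expansion (or equivalently via sum-over-permutations) gives x^9 - 40x^8 + 681x^7 - 6424x^6 + 36575x^5 - 128060x^4 + 267671x^3 - 303424x^2 + 142236x. The constant term is 0 because L is singular (the all-ones vector lies in its kernel). The largest eigenvalue, 8.1217, is at most the vertex count 9. The eigenvalues sum to 40, which equals trace(L) = 2|E|.

x^9 - 40x^8 + 681x^7 - 6424x^6 + 36575x^5 - 128060x^4 + 267671x^3 - 303424x^2 + 142236x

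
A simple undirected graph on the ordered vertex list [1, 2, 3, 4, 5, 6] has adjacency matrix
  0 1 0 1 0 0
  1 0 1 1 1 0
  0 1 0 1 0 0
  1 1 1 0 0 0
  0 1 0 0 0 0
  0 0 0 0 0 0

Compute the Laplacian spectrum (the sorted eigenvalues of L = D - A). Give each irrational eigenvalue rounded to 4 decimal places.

Each diagonal entry of L is the vertex degree and each off-diagonal entry is -1 where an edge is present, 0 otherwise; in the order [1, 2, 3, 4, 5, 6] the diagonal is [2, 4, 2, 3, 1, 0]. L is symmetric positive semidefinite, so every eigenvalue is real and nonnegative. The 2 zero eigenvalues correspond to the 2 connected components. There are 2 zeros in the spectrum, matching the 2 components.

[0, 0, 1, 2, 4, 5]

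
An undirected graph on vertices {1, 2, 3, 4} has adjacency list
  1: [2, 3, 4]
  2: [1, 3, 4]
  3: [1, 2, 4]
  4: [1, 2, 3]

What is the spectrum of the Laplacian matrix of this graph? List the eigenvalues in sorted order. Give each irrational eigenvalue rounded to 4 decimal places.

With the vertex order [1, 2, 3, 4], the degrees are [3, 3, 3, 3], giving D = diag(3, 3, 3, 3) and L = D - A. L is symmetric positive semidefinite, so every eigenvalue is real and nonnegative.

[0, 4, 4, 4]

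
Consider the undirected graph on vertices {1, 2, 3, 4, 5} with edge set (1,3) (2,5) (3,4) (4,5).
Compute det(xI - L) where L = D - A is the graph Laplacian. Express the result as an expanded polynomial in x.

Each diagonal entry of L is the vertex degree and each off-diagonal entry is -1 where an edge is present, 0 otherwise; in the order [1, 2, 3, 4, 5] the diagonal is [1, 1, 2, 2, 2]. Computing det(xI - L) by cofactor expansion (or equivalently via sum-over-permutations) gives x^5 - 8x^4 + 21x^3 - 20x^2 + 5x. The constant term is 0 because L is singular (the all-ones vector lies in its kernel).

x^5 - 8x^4 + 21x^3 - 20x^2 + 5x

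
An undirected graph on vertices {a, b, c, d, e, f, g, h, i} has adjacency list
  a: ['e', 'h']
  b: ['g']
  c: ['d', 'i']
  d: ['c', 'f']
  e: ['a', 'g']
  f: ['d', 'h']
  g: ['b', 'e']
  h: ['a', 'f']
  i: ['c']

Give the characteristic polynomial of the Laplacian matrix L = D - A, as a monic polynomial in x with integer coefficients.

x^9 - 16x^8 + 105x^7 - 364x^6 + 715x^5 - 792x^4 + 462x^3 - 120x^2 + 9x

With the vertex order [a, b, c, d, e, f, g, h, i], the degrees are [2, 1, 2, 2, 2, 2, 2, 2, 1], giving D = diag(2, 1, 2, 2, 2, 2, 2, 2, 1) and L = D - A. L has integer entries, so p(x) = det(xI - L) has integer coefficients. Expanding the determinant yields x^9 - 16x^8 + 105x^7 - 364x^6 + 715x^5 - 792x^4 + 462x^3 - 120x^2 + 9x. The coefficient of x^8 equals -trace(L) = -16, matching the sum of degrees. There is one zero in the spectrum, matching the 1 component.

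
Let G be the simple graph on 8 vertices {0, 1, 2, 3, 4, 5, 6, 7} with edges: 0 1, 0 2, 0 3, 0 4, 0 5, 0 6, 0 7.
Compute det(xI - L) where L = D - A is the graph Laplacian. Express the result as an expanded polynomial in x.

x^8 - 14x^7 + 63x^6 - 140x^5 + 175x^4 - 126x^3 + 49x^2 - 8x

Each diagonal entry of L is the vertex degree and each off-diagonal entry is -1 where an edge is present, 0 otherwise; in the order [0, 1, 2, 3, 4, 5, 6, 7] the diagonal is [7, 1, 1, 1, 1, 1, 1, 1]. L has integer entries, so p(x) = det(xI - L) has integer coefficients. Expanding the determinant yields x^8 - 14x^7 + 63x^6 - 140x^5 + 175x^4 - 126x^3 + 49x^2 - 8x. The coefficient of x^7 equals -trace(L) = -14, matching the sum of degrees. The largest eigenvalue, 8, is at most the vertex count 8.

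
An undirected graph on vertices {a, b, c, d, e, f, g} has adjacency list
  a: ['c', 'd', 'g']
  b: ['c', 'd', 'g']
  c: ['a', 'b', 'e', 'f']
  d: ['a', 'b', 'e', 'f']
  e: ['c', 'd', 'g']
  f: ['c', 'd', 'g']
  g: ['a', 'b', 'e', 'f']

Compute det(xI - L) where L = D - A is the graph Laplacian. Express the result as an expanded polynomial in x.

Reading degrees in the order [a, b, c, d, e, f, g] gives [3, 3, 4, 4, 3, 3, 4]; set D = diag(3, 3, 4, 4, 3, 3, 4) and form L = D - A. L has integer entries, so p(x) = det(xI - L) has integer coefficients. Expanding the determinant yields x^7 - 24x^6 + 234x^5 - 1192x^4 + 3357x^3 - 4968x^2 + 3024x. The coefficient of x^6 equals -trace(L) = -24, matching the sum of degrees. There is one zero in the spectrum, matching the 1 component. By the matrix-tree theorem the graph has (1/7) * product of the nonzero eigenvalues = 432 spanning trees.

x^7 - 24x^6 + 234x^5 - 1192x^4 + 3357x^3 - 4968x^2 + 3024x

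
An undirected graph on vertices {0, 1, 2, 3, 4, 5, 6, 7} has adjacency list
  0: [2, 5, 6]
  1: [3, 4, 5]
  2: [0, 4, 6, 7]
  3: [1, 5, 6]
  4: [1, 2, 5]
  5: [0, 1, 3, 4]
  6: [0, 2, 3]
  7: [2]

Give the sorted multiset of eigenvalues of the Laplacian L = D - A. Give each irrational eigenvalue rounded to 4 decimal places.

[0, 0.7814, 1.8030, 2.5735, 3.5274, 4.4189, 5.1421, 5.7537]

Each diagonal entry of L is the vertex degree and each off-diagonal entry is -1 where an edge is present, 0 otherwise; in the order [0, 1, 2, 3, 4, 5, 6, 7] the diagonal is [3, 3, 4, 3, 3, 4, 3, 1]. L is symmetric positive semidefinite, so every eigenvalue is real and nonnegative. The single zero eigenvalue shows the graph is connected. The eigenvalues sum to 24, which equals trace(L) = 2|E|.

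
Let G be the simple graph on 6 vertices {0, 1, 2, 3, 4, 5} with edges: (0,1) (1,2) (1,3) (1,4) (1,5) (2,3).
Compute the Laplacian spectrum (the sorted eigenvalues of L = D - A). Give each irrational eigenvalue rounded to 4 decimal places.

Each diagonal entry of L is the vertex degree and each off-diagonal entry is -1 where an edge is present, 0 otherwise; in the order [0, 1, 2, 3, 4, 5] the diagonal is [1, 5, 2, 2, 1, 1]. L is symmetric positive semidefinite, so every eigenvalue is real and nonnegative. There is one zero in the spectrum, matching the 1 component.

[0, 1, 1, 1, 3, 6]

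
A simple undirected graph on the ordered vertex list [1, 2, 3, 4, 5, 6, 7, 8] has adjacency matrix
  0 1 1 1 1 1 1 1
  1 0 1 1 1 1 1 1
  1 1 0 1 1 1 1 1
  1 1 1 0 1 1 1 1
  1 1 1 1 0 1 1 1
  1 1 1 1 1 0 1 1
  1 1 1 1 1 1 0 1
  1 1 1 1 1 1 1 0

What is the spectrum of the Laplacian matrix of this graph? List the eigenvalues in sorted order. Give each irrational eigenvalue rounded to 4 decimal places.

[0, 8, 8, 8, 8, 8, 8, 8]

Each diagonal entry of L is the vertex degree and each off-diagonal entry is -1 where an edge is present, 0 otherwise; in the order [1, 2, 3, 4, 5, 6, 7, 8] the diagonal is [7, 7, 7, 7, 7, 7, 7, 7]. L is symmetric positive semidefinite, so every eigenvalue is real and nonnegative. By the matrix-tree theorem the graph has (1/8) * product of the nonzero eigenvalues = 262144 spanning trees. The eigenvalues sum to 56, which equals trace(L) = 2|E|.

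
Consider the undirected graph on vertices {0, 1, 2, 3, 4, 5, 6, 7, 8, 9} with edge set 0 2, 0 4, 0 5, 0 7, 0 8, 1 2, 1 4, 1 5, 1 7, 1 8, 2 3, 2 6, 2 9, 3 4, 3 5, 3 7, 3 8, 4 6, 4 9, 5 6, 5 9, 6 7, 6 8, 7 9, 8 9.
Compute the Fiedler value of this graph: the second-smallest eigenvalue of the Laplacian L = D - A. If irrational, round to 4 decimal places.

Reading degrees in the order [0, 1, 2, 3, 4, 5, 6, 7, 8, 9] gives [5, 5, 5, 5, 5, 5, 5, 5, 5, 5]; set D = diag(5, 5, 5, 5, 5, 5, 5, 5, 5, 5) and form L = D - A. The sorted Laplacian eigenvalues are [0, 5, 5, 5, 5, 5, 5, 5, 5, 10]; the algebraic connectivity is the second entry, 5.

5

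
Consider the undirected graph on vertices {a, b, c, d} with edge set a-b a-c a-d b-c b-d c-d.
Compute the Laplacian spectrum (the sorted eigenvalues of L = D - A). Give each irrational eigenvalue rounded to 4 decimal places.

Each diagonal entry of L is the vertex degree and each off-diagonal entry is -1 where an edge is present, 0 otherwise; in the order [a, b, c, d] the diagonal is [3, 3, 3, 3]. The multiplicity of 0 as a Laplacian eigenvalue equals the number of connected components. The single zero eigenvalue shows the graph is connected. The eigenvalues sum to 12, which equals trace(L) = 2|E|. There is one zero in the spectrum, matching the 1 component.

[0, 4, 4, 4]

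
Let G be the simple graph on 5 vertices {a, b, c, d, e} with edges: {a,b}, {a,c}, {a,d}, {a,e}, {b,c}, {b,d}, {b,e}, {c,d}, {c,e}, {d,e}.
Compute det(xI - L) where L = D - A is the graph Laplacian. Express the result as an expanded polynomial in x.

x^5 - 20x^4 + 150x^3 - 500x^2 + 625x

Reading degrees in the order [a, b, c, d, e] gives [4, 4, 4, 4, 4]; set D = diag(4, 4, 4, 4, 4) and form L = D - A. L has integer entries, so p(x) = det(xI - L) has integer coefficients. Expanding the determinant yields x^5 - 20x^4 + 150x^3 - 500x^2 + 625x. The constant term is 0 because L is singular (the all-ones vector lies in its kernel). The eigenvalues sum to 20, which equals trace(L) = 2|E|.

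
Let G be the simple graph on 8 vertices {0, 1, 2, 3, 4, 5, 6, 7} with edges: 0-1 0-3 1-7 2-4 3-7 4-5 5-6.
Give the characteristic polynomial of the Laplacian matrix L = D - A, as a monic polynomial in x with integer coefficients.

x^8 - 14x^7 + 78x^6 - 220x^5 + 328x^4 - 240x^3 + 64x^2

Each diagonal entry of L is the vertex degree and each off-diagonal entry is -1 where an edge is present, 0 otherwise; in the order [0, 1, 2, 3, 4, 5, 6, 7] the diagonal is [2, 2, 1, 2, 2, 2, 1, 2]. L has integer entries, so p(x) = det(xI - L) has integer coefficients. Expanding the determinant yields x^8 - 14x^7 + 78x^6 - 220x^5 + 328x^4 - 240x^3 + 64x^2. Since p(0) = det(-L) = 0, x divides p(x). The eigenvalues sum to 14, which equals trace(L) = 2|E|. The largest eigenvalue, 4, is at most the vertex count 8.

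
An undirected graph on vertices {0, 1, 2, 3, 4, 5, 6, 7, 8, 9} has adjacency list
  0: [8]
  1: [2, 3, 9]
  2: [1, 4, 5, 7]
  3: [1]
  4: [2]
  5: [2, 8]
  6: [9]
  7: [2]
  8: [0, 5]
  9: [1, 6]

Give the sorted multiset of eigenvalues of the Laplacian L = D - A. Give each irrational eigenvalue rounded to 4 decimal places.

Reading degrees in the order [0, 1, 2, 3, 4, 5, 6, 7, 8, 9] gives [1, 3, 4, 1, 1, 2, 1, 1, 2, 2]; set D = diag(1, 3, 4, 1, 1, 2, 1, 1, 2, 2) and form L = D - A. The multiplicity of 0 as a Laplacian eigenvalue equals the number of connected components. The single zero eigenvalue shows the graph is connected. The largest eigenvalue, 5.3472, is at most the vertex count 10.

[0, 0.1861, 0.4111, 0.6824, 1, 1.4697, 2.1671, 3.0584, 3.6781, 5.3472]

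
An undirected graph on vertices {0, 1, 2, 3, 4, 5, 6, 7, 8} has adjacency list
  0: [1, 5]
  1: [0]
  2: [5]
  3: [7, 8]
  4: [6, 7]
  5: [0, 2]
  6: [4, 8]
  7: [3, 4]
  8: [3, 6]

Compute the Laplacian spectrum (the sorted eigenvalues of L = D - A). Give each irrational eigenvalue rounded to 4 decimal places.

Each diagonal entry of L is the vertex degree and each off-diagonal entry is -1 where an edge is present, 0 otherwise; in the order [0, 1, 2, 3, 4, 5, 6, 7, 8] the diagonal is [2, 1, 1, 2, 2, 2, 2, 2, 2]. The multiplicity of 0 as a Laplacian eigenvalue equals the number of connected components. The 2 zero eigenvalues correspond to the 2 connected components. The eigenvalues sum to 16, which equals trace(L) = 2|E|.

[0, 0, 0.5858, 1.3820, 1.3820, 2, 3.4142, 3.6180, 3.6180]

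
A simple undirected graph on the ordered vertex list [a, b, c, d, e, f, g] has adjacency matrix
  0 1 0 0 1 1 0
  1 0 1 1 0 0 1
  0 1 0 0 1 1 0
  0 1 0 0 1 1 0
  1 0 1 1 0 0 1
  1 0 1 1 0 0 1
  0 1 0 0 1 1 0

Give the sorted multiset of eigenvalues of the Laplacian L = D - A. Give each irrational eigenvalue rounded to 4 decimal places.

Each diagonal entry of L is the vertex degree and each off-diagonal entry is -1 where an edge is present, 0 otherwise; in the order [a, b, c, d, e, f, g] the diagonal is [3, 4, 3, 3, 4, 4, 3]. Diagonalising L (or applying a numerical eigensolver to the 7x7 matrix) gives the spectrum above. There is one zero in the spectrum, matching the 1 component.

[0, 3, 3, 3, 4, 4, 7]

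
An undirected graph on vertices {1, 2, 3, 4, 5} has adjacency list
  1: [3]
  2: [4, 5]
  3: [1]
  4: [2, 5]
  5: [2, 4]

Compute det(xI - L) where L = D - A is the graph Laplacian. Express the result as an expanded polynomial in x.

With the vertex order [1, 2, 3, 4, 5], the degrees are [1, 2, 1, 2, 2], giving D = diag(1, 2, 1, 2, 2) and L = D - A. Computing det(xI - L) by cofactor expansion (or equivalently via sum-over-permutations) gives x^5 - 8x^4 + 21x^3 - 18x^2. The coefficient of x^4 equals -trace(L) = -8, matching the sum of degrees. The largest eigenvalue, 3, is at most the vertex count 5. The eigenvalues sum to 8, which equals trace(L) = 2|E|.

x^5 - 8x^4 + 21x^3 - 18x^2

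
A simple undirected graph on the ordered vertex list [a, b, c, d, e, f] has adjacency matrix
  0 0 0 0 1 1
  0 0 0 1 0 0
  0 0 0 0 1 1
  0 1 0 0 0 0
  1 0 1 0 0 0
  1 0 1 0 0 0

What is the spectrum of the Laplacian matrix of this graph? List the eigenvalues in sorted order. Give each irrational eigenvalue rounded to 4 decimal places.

[0, 0, 2, 2, 2, 4]

With the vertex order [a, b, c, d, e, f], the degrees are [2, 1, 2, 1, 2, 2], giving D = diag(2, 1, 2, 1, 2, 2) and L = D - A. Since every row of L sums to 0, the all-ones vector is in the kernel and 0 is an eigenvalue. The 2 zero eigenvalues correspond to the 2 connected components.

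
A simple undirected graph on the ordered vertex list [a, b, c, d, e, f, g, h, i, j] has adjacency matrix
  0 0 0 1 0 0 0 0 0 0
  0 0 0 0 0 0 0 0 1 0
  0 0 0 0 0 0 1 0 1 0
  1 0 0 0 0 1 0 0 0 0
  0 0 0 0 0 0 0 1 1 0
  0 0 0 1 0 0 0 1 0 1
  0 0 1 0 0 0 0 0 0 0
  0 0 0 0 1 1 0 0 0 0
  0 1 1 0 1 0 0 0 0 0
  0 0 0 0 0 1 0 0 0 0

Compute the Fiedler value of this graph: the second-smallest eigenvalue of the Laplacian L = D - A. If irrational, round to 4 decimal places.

0.1277

Each diagonal entry of L is the vertex degree and each off-diagonal entry is -1 where an edge is present, 0 otherwise; in the order [a, b, c, d, e, f, g, h, i, j] the diagonal is [1, 1, 2, 2, 2, 3, 1, 2, 3, 1]. The sorted Laplacian eigenvalues are [0, 0.1277, 0.5188, 0.6297, 1, 2, 2.3111, 2.7968, 4.1701, 4.4458]; the algebraic connectivity is the second entry, 0.1277. There is one zero in the spectrum, matching the 1 component. The eigenvalues sum to 18, which equals trace(L) = 2|E|.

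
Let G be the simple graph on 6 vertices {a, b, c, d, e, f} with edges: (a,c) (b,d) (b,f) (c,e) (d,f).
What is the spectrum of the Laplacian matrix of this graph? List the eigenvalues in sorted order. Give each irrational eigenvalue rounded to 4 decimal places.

Each diagonal entry of L is the vertex degree and each off-diagonal entry is -1 where an edge is present, 0 otherwise; in the order [a, b, c, d, e, f] the diagonal is [1, 2, 2, 2, 1, 2]. L is symmetric positive semidefinite, so every eigenvalue is real and nonnegative. The 2 zero eigenvalues correspond to the 2 connected components.

[0, 0, 1, 3, 3, 3]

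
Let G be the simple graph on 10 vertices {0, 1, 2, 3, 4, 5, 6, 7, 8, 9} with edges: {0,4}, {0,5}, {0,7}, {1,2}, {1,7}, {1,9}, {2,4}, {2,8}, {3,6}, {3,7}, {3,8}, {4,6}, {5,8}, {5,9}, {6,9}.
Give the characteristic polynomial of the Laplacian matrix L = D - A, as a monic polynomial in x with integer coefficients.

With the vertex order [0, 1, 2, 3, 4, 5, 6, 7, 8, 9], the degrees are [3, 3, 3, 3, 3, 3, 3, 3, 3, 3], giving D = diag(3, 3, 3, 3, 3, 3, 3, 3, 3, 3) and L = D - A. Computing det(xI - L) by cofactor expansion (or equivalently via sum-over-permutations) gives x^10 - 30x^9 + 390x^8 - 2880x^7 + 13305x^6 - 39882x^5 + 77640x^4 - 94800x^3 + 66000x^2 - 20000x. Since p(0) = det(-L) = 0, x divides p(x). The largest eigenvalue, 5, is at most the vertex count 10.

x^10 - 30x^9 + 390x^8 - 2880x^7 + 13305x^6 - 39882x^5 + 77640x^4 - 94800x^3 + 66000x^2 - 20000x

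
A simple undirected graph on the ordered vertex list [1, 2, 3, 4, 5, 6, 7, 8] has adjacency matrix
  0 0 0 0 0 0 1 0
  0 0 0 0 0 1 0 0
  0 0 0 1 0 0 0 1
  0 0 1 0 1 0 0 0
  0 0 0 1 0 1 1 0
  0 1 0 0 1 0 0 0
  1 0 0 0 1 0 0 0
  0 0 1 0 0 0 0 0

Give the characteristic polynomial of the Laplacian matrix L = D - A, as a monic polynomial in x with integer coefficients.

Each diagonal entry of L is the vertex degree and each off-diagonal entry is -1 where an edge is present, 0 otherwise; in the order [1, 2, 3, 4, 5, 6, 7, 8] the diagonal is [1, 1, 2, 2, 3, 2, 2, 1]. Computing det(xI - L) by cofactor expansion (or equivalently via sum-over-permutations) gives x^8 - 14x^7 + 77x^6 - 212x^5 + 307x^4 - 224x^3 + 72x^2 - 8x. The coefficient of x^7 equals -trace(L) = -14, matching the sum of degrees. There is one zero in the spectrum, matching the 1 component.

x^8 - 14x^7 + 77x^6 - 212x^5 + 307x^4 - 224x^3 + 72x^2 - 8x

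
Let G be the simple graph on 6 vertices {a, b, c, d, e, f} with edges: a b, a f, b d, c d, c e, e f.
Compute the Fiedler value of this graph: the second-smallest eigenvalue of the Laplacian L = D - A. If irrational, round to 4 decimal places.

1

With the vertex order [a, b, c, d, e, f], the degrees are [2, 2, 2, 2, 2, 2], giving D = diag(2, 2, 2, 2, 2, 2) and L = D - A. The sorted Laplacian eigenvalues are [0, 1, 1, 3, 3, 4]; the algebraic connectivity is the second entry, 1. There is one zero in the spectrum, matching the 1 component.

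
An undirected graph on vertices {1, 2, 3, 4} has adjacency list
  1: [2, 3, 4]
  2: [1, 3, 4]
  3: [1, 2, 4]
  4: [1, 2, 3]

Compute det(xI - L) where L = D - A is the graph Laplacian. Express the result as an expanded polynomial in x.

With the vertex order [1, 2, 3, 4], the degrees are [3, 3, 3, 3], giving D = diag(3, 3, 3, 3) and L = D - A. Computing det(xI - L) by cofactor expansion (or equivalently via sum-over-permutations) gives x^4 - 12x^3 + 48x^2 - 64x. The constant term is 0 because L is singular (the all-ones vector lies in its kernel).

x^4 - 12x^3 + 48x^2 - 64x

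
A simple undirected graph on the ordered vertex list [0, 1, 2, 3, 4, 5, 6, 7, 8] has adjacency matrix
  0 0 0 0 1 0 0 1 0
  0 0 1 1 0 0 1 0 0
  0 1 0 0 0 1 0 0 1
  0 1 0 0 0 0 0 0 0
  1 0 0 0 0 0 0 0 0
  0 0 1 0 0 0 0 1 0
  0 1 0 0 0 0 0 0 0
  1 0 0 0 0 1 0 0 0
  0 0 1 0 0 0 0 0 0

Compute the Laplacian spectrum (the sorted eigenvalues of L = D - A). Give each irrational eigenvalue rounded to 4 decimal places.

Reading degrees in the order [0, 1, 2, 3, 4, 5, 6, 7, 8] gives [2, 3, 3, 1, 1, 2, 1, 2, 1]; set D = diag(2, 3, 3, 1, 1, 2, 1, 2, 1) and form L = D - A. Diagonalising L (or applying a numerical eigensolver to the 9x9 matrix) gives the spectrum above. The single zero eigenvalue shows the graph is connected. By the matrix-tree theorem the graph has (1/9) * product of the nonzero eigenvalues = 1 spanning tree.

[0, 0.1627, 0.5321, 1, 1, 2.0892, 3, 3.5723, 4.6437]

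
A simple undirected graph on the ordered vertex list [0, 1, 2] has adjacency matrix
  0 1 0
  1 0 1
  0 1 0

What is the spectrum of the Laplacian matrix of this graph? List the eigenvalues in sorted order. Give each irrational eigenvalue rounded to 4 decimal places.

[0, 1, 3]

Each diagonal entry of L is the vertex degree and each off-diagonal entry is -1 where an edge is present, 0 otherwise; in the order [0, 1, 2] the diagonal is [1, 2, 1]. Diagonalising L (or applying a numerical eigensolver to the 3x3 matrix) gives the spectrum above. By the matrix-tree theorem the graph has (1/3) * product of the nonzero eigenvalues = 1 spanning tree. The largest eigenvalue, 3, is at most the vertex count 3.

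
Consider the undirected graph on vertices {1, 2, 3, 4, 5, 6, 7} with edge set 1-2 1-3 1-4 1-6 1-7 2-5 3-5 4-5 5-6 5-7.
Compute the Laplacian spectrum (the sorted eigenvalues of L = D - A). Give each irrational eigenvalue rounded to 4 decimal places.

Reading degrees in the order [1, 2, 3, 4, 5, 6, 7] gives [5, 2, 2, 2, 5, 2, 2]; set D = diag(5, 2, 2, 2, 5, 2, 2) and form L = D - A. The multiplicity of 0 as a Laplacian eigenvalue equals the number of connected components. By the matrix-tree theorem the graph has (1/7) * product of the nonzero eigenvalues = 80 spanning trees.

[0, 2, 2, 2, 2, 5, 7]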